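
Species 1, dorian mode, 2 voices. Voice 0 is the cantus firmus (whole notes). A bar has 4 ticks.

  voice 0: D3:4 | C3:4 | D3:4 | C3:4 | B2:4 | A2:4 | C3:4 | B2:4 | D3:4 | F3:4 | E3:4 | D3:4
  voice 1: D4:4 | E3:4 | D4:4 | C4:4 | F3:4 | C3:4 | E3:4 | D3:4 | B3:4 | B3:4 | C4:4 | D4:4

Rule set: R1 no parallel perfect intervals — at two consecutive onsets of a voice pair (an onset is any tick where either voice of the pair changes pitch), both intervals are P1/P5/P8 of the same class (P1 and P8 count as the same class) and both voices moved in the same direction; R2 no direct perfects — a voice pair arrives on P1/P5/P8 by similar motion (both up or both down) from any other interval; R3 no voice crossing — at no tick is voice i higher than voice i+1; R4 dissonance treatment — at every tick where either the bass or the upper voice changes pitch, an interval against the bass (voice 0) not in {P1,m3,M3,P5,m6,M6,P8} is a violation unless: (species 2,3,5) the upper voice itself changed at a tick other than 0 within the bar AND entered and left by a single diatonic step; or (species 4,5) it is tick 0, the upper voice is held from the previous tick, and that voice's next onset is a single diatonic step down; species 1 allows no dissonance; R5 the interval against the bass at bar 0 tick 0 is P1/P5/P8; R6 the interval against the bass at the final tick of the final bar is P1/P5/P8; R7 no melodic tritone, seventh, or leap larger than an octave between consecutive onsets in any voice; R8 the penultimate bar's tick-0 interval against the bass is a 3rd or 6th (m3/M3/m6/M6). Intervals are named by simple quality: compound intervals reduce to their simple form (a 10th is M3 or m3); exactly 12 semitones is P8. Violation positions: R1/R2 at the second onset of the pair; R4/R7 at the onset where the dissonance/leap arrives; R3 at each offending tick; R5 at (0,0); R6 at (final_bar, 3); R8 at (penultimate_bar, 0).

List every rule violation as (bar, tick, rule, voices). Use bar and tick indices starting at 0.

bar 0: v0=D3 v1=D4 downbeat P8
bar 1: v0=C3 v1=E3 downbeat M3
bar 2: v0=D3 v1=D4 downbeat P8
bar 3: v0=C3 v1=C4 downbeat P8
bar 4: v0=B2 v1=F3 downbeat TT
bar 5: v0=A2 v1=C3 downbeat m3
bar 6: v0=C3 v1=E3 downbeat M3
bar 7: v0=B2 v1=D3 downbeat m3
bar 8: v0=D3 v1=B3 downbeat M6
bar 9: v0=F3 v1=B3 downbeat TT
bar 10: v0=E3 v1=C4 downbeat m6
bar 11: v0=D3 v1=D4 downbeat P8
  -> R7 @ bar 1 tick 0 v(1,): D4->E3 leap 10st
  -> R2 @ bar 2 tick 0 v(0, 1): C3/E3 M3 -> D3/D4 P8 similar
  -> R7 @ bar 2 tick 0 v(1,): E3->D4 leap 10st
  -> R1 @ bar 3 tick 0 v(0, 1): D3/D4 P8 -> C3/C4 P8 similar
  -> R4 @ bar 4 tick 0 v(0, 1): B2/F3 TT untreated
  -> R4 @ bar 9 tick 0 v(0, 1): F3/B3 TT untreated

(1, 0, R7, (1,))
(2, 0, R2, (0, 1))
(2, 0, R7, (1,))
(3, 0, R1, (0, 1))
(4, 0, R4, (0, 1))
(9, 0, R4, (0, 1))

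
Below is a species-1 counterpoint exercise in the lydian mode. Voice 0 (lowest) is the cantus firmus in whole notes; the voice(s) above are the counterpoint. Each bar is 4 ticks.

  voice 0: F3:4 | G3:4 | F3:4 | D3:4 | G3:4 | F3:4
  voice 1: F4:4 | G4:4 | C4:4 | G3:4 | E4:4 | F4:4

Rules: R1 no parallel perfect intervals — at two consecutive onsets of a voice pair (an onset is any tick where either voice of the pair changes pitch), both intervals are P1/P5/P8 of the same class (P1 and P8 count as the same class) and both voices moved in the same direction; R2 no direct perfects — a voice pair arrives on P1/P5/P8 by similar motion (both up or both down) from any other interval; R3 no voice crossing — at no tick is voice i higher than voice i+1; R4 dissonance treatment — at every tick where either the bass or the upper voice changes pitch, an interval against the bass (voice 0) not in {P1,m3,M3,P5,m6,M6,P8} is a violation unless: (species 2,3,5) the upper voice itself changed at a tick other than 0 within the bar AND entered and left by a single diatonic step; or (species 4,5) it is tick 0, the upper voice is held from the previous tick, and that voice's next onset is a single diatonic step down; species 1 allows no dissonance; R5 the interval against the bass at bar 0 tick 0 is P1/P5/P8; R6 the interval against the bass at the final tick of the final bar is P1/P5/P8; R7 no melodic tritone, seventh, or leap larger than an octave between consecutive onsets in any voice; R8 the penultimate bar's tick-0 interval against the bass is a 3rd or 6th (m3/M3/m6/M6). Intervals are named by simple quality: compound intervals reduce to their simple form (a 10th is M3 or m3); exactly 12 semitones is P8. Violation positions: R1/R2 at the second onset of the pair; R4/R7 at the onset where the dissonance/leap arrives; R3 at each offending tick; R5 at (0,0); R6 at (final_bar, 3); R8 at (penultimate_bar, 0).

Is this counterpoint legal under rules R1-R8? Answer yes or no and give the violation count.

No (3 violations)

bar 0: v0=F3 v1=F4 (P8)
bar 1: v0=G3 v1=G4 (P8)
bar 2: v0=F3 v1=C4 (P5)
bar 3: v0=D3 v1=G3 (P4)
bar 4: v0=G3 v1=E4 (M6)
bar 5: v0=F3 v1=F4 (P8)
  R1 @ bar1.0: F3/F4 P8 -> G3/G4 P8 similar
  R2 @ bar2.0: G3/G4 P8 -> F3/C4 P5 similar
  R4 @ bar3.0: D3/G3 P4 untreated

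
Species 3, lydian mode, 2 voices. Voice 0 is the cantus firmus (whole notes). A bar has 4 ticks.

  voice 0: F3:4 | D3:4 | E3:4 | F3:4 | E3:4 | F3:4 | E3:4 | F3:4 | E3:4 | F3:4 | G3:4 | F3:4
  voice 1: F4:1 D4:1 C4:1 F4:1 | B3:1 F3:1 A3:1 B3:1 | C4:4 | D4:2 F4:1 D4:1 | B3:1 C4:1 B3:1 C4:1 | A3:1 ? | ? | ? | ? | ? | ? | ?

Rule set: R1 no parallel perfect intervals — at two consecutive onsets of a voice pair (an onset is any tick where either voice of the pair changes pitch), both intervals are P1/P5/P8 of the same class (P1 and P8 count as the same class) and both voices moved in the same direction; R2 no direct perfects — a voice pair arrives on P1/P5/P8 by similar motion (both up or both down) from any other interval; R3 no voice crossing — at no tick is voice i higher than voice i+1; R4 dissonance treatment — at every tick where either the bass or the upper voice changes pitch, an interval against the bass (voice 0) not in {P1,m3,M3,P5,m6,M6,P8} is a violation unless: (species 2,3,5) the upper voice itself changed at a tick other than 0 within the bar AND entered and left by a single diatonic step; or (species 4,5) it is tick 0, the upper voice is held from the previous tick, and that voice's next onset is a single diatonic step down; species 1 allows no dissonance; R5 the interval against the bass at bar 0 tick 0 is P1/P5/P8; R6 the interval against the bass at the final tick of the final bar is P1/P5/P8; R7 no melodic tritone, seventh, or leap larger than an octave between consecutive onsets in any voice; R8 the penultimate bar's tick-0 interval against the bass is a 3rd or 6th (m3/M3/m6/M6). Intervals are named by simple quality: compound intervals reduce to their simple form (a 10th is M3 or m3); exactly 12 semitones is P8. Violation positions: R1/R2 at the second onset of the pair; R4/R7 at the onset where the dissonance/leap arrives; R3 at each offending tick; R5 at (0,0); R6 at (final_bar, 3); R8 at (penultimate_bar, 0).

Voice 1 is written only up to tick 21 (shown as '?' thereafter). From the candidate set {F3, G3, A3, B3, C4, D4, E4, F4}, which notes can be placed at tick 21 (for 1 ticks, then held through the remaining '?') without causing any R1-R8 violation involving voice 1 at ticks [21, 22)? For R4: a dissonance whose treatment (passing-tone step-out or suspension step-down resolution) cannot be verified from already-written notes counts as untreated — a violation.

F3: legal
G3: violates R4
A3: legal
B3: violates R4
C4: legal
D4: legal
E4: violates R4
F4: legal

{A3, C4, D4, F3, F4}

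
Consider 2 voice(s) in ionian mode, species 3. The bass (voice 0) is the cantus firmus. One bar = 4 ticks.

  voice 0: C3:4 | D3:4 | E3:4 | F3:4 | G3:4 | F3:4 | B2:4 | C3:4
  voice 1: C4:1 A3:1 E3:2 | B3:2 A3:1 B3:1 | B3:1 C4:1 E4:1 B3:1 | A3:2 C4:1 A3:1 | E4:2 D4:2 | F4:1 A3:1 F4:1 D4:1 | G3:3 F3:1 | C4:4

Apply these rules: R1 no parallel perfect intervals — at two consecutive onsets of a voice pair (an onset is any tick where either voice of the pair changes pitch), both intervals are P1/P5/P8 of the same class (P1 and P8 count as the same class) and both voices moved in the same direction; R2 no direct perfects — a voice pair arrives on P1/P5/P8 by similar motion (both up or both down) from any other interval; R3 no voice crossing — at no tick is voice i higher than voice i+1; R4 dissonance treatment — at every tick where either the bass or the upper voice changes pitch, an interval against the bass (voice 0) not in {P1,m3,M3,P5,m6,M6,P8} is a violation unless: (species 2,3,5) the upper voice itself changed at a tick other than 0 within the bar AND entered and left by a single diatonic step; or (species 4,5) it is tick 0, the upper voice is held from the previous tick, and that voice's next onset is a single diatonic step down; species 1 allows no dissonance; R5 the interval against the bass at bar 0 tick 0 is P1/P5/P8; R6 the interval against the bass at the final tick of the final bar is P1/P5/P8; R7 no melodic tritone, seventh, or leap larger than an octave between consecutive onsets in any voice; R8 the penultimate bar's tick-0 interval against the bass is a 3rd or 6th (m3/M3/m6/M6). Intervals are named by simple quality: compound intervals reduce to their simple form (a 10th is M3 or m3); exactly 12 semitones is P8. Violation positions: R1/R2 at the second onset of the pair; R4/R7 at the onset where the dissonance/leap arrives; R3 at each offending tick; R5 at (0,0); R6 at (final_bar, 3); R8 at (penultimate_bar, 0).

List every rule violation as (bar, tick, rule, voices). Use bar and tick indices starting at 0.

(6, 0, R7, (0,))
(6, 3, R4, (0, 1))
(7, 0, R2, (0, 1))

bar 0: v0=C3 v1=C4 downbeat P8
bar 1: v0=D3 v1=B3 downbeat M6
bar 2: v0=E3 v1=B3 downbeat P5
bar 3: v0=F3 v1=A3 downbeat M3
bar 4: v0=G3 v1=E4 downbeat M6
bar 5: v0=F3 v1=F4 downbeat P8
bar 6: v0=B2 v1=G3 downbeat m6
bar 7: v0=C3 v1=C4 downbeat P8
  -> R7 @ bar 6 tick 0 v(0,): F3->B2 leap 6st
  -> R4 @ bar 6 tick 3 v(0, 1): B2/F3 TT untreated
  -> R2 @ bar 7 tick 0 v(0, 1): B2/F3 TT -> C3/C4 P8 similar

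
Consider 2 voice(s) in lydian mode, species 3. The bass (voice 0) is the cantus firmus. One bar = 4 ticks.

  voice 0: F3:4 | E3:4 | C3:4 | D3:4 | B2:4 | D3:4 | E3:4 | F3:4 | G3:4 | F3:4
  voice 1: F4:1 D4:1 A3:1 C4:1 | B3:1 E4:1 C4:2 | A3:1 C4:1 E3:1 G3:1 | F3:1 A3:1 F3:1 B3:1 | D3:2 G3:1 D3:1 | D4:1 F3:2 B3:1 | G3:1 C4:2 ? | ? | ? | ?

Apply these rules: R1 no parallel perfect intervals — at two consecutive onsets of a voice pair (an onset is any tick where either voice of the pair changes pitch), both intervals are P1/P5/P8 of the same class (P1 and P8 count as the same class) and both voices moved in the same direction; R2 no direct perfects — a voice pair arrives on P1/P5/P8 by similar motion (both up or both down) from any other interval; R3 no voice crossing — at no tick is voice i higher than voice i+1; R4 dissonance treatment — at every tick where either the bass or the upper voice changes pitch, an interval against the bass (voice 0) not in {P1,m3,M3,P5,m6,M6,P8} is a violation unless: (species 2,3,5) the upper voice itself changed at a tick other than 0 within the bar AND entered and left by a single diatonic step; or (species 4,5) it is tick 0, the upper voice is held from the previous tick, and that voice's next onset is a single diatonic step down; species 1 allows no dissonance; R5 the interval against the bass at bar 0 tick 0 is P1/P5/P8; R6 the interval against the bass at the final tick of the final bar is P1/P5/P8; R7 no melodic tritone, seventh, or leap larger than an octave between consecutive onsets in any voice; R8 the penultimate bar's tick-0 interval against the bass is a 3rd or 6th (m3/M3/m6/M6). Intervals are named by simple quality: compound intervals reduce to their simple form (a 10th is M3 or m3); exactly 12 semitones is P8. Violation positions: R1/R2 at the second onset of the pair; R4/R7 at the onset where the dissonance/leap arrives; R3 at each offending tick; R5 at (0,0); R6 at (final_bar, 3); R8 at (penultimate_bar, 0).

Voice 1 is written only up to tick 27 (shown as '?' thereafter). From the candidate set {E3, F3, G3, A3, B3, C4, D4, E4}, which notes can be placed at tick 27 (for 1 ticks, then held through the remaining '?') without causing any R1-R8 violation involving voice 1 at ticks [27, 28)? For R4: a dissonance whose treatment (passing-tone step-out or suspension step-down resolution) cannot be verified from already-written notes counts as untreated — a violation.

{B3, C4, E3, E4, G3}

E3: legal
F3: violates R4
G3: legal
A3: violates R4
B3: legal
C4: legal
D4: violates R4
E4: legal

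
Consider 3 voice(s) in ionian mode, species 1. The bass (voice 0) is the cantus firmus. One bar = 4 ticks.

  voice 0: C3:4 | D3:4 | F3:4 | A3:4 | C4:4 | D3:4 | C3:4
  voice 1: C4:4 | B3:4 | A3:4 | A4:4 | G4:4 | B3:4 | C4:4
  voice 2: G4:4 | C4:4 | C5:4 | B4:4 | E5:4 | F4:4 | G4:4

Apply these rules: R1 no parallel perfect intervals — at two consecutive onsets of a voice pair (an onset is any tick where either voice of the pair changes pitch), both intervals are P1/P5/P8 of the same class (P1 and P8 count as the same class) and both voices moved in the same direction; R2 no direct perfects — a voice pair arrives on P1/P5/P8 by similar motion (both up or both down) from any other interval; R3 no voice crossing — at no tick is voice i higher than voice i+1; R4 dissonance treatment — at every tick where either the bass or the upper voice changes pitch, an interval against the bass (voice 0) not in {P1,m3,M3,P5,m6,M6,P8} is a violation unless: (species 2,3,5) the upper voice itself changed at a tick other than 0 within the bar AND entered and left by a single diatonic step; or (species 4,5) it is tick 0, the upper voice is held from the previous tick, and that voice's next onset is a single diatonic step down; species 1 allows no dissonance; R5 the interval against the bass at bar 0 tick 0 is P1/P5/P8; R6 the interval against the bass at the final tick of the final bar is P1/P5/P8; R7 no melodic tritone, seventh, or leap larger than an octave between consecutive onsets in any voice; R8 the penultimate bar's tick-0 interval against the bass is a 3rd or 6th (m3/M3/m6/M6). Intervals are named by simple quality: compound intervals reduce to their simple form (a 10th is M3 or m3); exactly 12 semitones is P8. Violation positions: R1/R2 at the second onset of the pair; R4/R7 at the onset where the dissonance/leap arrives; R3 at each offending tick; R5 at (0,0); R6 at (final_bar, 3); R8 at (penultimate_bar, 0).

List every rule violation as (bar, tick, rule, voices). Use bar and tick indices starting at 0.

(1, 0, R4, (0, 2))
(2, 0, R2, (0, 2))
(3, 0, R2, (0, 1))
(3, 0, R4, (0, 2))
(5, 0, R7, (0,))
(5, 0, R7, (2,))
(6, 0, R2, (1, 2))

bar 0: v0=C3 v1=C4 v2=G4 downbeat P5
bar 1: v0=D3 v1=B3 v2=C4 downbeat m7
bar 2: v0=F3 v1=A3 v2=C5 downbeat P5
bar 3: v0=A3 v1=A4 v2=B4 downbeat M2
bar 4: v0=C4 v1=G4 v2=E5 downbeat M3
bar 5: v0=D3 v1=B3 v2=F4 downbeat m3
bar 6: v0=C3 v1=C4 v2=G4 downbeat P5
  -> R4 @ bar 1 tick 0 v(0, 2): D3/C4 m7 untreated
  -> R2 @ bar 2 tick 0 v(0, 2): D3/C4 m7 -> F3/C5 P5 similar
  -> R2 @ bar 3 tick 0 v(0, 1): F3/A3 M3 -> A3/A4 P8 similar
  -> R4 @ bar 3 tick 0 v(0, 2): A3/B4 M2 untreated
  -> R7 @ bar 5 tick 0 v(0,): C4->D3 leap 10st
  -> R7 @ bar 5 tick 0 v(2,): E5->F4 leap 11st
  -> R2 @ bar 6 tick 0 v(1, 2): B3/F4 TT -> C4/G4 P5 similar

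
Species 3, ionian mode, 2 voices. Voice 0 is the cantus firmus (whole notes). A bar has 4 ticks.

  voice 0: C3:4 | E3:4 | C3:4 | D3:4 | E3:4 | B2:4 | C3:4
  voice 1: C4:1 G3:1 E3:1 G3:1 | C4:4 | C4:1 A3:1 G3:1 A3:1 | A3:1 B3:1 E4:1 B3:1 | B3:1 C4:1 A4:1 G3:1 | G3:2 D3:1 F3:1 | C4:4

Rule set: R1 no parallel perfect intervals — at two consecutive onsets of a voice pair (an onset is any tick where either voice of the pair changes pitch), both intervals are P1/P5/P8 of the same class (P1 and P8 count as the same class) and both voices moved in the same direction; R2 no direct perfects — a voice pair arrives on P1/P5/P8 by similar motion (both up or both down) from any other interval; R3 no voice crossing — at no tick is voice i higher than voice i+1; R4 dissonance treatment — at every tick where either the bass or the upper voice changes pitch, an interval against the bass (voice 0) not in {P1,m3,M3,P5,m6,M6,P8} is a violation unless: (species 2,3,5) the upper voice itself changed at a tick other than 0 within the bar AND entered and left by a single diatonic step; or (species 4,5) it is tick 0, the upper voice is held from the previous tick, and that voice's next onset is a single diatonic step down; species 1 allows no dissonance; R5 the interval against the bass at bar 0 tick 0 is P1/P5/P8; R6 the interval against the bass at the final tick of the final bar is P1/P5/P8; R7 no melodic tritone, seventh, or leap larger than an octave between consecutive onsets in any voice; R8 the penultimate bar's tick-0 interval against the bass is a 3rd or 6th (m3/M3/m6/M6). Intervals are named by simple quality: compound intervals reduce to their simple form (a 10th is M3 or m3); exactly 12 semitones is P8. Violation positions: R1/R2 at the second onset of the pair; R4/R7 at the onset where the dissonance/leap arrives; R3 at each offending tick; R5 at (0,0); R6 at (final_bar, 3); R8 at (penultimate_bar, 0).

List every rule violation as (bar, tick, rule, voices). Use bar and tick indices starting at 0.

(3, 2, R4, (0, 1))
(4, 2, R4, (0, 1))
(4, 3, R7, (1,))
(5, 3, R4, (0, 1))
(6, 0, R2, (0, 1))

bar 0: v0=C3 v1=C4 downbeat P8
bar 1: v0=E3 v1=C4 downbeat m6
bar 2: v0=C3 v1=C4 downbeat P8
bar 3: v0=D3 v1=A3 downbeat P5
bar 4: v0=E3 v1=B3 downbeat P5
bar 5: v0=B2 v1=G3 downbeat m6
bar 6: v0=C3 v1=C4 downbeat P8
  -> R4 @ bar 3 tick 2 v(0, 1): D3/E4 M2 untreated
  -> R4 @ bar 4 tick 2 v(0, 1): E3/A4 P4 untreated
  -> R7 @ bar 4 tick 3 v(1,): A4->G3 leap 14st
  -> R4 @ bar 5 tick 3 v(0, 1): B2/F3 TT untreated
  -> R2 @ bar 6 tick 0 v(0, 1): B2/F3 TT -> C3/C4 P8 similar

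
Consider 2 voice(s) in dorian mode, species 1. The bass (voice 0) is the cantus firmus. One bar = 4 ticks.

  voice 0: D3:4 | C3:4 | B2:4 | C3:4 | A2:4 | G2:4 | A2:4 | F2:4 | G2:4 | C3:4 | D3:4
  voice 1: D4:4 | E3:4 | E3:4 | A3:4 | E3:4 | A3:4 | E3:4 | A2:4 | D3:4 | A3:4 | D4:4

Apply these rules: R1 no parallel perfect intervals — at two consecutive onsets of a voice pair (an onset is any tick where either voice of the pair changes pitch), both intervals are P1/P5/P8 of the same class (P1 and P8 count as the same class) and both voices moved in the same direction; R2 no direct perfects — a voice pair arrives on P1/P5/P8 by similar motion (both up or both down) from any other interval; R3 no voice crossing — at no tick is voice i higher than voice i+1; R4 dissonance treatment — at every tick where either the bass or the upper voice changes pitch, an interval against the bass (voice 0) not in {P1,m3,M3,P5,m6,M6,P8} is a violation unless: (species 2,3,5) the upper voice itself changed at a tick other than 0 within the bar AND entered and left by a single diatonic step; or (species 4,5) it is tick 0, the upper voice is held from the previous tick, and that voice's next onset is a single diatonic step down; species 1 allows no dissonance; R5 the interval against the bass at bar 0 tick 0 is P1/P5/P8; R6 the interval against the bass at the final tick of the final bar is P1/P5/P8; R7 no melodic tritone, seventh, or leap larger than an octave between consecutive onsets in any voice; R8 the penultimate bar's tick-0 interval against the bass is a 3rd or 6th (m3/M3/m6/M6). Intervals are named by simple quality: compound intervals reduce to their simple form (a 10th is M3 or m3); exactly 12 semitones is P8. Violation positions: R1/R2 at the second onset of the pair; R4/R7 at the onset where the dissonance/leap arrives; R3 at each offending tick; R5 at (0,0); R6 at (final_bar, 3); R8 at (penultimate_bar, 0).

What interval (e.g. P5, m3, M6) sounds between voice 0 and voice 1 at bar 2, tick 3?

P4

voice 0=B2 voice 1=E3 -> P4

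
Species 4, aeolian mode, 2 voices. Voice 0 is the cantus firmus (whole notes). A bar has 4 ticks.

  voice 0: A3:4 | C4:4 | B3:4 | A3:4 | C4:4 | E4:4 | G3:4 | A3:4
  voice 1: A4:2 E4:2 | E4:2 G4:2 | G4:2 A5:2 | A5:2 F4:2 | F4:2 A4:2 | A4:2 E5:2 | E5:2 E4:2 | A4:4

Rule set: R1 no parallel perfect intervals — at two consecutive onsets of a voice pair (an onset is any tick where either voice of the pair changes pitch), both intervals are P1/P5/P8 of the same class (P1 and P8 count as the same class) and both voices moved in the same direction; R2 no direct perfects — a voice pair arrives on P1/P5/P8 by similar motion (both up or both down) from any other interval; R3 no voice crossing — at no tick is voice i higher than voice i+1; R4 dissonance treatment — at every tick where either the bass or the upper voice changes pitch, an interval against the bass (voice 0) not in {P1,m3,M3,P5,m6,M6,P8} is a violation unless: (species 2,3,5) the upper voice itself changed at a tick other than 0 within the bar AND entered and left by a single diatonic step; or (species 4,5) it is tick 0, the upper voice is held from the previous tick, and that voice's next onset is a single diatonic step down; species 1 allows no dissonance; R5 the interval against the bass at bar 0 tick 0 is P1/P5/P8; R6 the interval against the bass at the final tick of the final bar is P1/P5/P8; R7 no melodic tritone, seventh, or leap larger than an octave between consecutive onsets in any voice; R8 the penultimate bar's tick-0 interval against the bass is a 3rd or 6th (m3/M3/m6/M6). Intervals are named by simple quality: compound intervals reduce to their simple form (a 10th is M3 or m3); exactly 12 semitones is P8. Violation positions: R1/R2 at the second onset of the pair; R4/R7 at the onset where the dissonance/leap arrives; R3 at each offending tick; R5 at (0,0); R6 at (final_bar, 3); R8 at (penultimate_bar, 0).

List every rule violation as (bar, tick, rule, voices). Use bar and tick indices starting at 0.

(2, 2, R4, (0, 1))
(2, 2, R7, (1,))
(3, 2, R7, (1,))
(4, 0, R4, (0, 1))
(5, 0, R4, (0, 1))
(7, 0, R2, (0, 1))

bar 0: v0=A3 v1=A4 downbeat P8
bar 1: v0=C4 v1=E4 downbeat M3
bar 2: v0=B3 v1=G4 downbeat m6
bar 3: v0=A3 v1=A5 downbeat P1
bar 4: v0=C4 v1=F4 downbeat P4
bar 5: v0=E4 v1=A4 downbeat P4
bar 6: v0=G3 v1=E5 downbeat M6
bar 7: v0=A3 v1=A4 downbeat P8
  -> R4 @ bar 2 tick 2 v(0, 1): B3/A5 m7 untreated
  -> R7 @ bar 2 tick 2 v(1,): G4->A5 leap 14st
  -> R7 @ bar 3 tick 2 v(1,): A5->F4 leap 16st
  -> R4 @ bar 4 tick 0 v(0, 1): C4/F4 P4 untreated
  -> R4 @ bar 5 tick 0 v(0, 1): E4/A4 P4 untreated
  -> R2 @ bar 7 tick 0 v(0, 1): G3/E4 M6 -> A3/A4 P8 similar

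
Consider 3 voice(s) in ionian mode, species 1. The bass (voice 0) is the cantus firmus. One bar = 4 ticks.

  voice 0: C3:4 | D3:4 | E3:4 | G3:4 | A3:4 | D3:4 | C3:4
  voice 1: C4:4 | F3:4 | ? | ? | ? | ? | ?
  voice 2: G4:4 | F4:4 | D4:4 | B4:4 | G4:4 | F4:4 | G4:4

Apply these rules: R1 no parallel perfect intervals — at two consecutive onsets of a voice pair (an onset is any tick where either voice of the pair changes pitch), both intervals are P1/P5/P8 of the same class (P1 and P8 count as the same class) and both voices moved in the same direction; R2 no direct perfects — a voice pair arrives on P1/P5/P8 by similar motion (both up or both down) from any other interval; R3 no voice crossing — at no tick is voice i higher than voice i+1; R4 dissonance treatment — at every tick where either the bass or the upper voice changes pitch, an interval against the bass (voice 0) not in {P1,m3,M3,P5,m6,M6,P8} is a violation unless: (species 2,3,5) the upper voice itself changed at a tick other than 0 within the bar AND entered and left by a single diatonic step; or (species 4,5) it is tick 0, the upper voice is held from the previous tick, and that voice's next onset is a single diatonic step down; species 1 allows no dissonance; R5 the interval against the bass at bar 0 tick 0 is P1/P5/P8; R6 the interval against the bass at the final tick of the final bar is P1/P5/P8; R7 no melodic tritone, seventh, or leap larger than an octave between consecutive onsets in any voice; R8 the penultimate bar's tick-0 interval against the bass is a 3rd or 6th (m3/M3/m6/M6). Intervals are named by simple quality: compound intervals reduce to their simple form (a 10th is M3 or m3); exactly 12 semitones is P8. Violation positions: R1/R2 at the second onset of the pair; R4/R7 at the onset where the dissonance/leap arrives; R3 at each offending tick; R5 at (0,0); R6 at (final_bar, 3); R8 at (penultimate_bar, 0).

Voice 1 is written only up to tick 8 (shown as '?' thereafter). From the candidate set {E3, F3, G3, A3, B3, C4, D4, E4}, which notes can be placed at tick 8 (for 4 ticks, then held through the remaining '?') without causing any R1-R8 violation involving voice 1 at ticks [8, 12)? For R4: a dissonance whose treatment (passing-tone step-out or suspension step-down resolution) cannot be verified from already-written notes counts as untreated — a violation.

{C4, E3, G3}

E3: legal
F3: violates R4
G3: legal
A3: violates R4
B3: violates R2,R7
C4: legal
D4: violates R4
E4: violates R2,R3,R7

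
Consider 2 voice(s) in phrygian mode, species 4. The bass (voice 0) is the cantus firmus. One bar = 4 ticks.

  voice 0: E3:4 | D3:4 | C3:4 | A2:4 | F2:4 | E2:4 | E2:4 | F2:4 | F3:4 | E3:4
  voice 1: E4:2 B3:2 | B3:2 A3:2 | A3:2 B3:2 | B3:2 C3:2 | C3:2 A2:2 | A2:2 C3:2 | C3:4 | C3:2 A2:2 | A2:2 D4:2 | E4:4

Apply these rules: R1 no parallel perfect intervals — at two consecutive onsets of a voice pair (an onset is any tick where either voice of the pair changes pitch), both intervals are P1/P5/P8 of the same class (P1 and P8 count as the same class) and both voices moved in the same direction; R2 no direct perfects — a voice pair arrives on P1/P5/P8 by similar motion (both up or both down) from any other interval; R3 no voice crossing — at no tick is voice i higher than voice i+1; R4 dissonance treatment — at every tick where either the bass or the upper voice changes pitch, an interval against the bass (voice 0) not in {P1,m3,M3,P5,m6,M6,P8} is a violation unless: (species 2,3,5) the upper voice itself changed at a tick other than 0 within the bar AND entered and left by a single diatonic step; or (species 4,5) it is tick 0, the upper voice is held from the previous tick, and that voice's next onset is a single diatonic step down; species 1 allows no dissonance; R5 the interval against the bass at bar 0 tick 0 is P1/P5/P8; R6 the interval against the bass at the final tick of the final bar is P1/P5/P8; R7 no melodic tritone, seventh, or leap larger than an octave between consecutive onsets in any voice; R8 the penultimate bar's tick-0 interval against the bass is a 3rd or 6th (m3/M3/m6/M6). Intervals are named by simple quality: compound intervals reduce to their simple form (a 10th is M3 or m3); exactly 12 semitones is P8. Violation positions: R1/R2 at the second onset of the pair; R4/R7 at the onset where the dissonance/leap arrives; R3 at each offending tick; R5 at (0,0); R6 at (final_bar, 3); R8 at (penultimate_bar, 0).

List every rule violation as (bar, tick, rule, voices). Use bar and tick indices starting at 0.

(2, 2, R4, (0, 1))
(3, 0, R4, (0, 1))
(3, 2, R7, (1,))
(5, 0, R4, (0, 1))
(8, 0, R3, (0, 1))
(8, 1, R3, (0, 1))
(8, 2, R7, (1,))

bar 0: v0=E3 v1=E4 downbeat P8
bar 1: v0=D3 v1=B3 downbeat M6
bar 2: v0=C3 v1=A3 downbeat M6
bar 3: v0=A2 v1=B3 downbeat M2
bar 4: v0=F2 v1=C3 downbeat P5
bar 5: v0=E2 v1=A2 downbeat P4
bar 6: v0=E2 v1=C3 downbeat m6
bar 7: v0=F2 v1=C3 downbeat P5
bar 8: v0=F3 v1=A2 downbeat m6
bar 9: v0=E3 v1=E4 downbeat P8
  -> R4 @ bar 2 tick 2 v(0, 1): C3/B3 M7 untreated
  -> R4 @ bar 3 tick 0 v(0, 1): A2/B3 M2 untreated
  -> R7 @ bar 3 tick 2 v(1,): B3->C3 leap 11st
  -> R4 @ bar 5 tick 0 v(0, 1): E2/A2 P4 untreated
  -> R3 @ bar 8 tick 0 v(0, 1): F3 above A2
  -> R3 @ bar 8 tick 1 v(0, 1): F3 above A2
  -> R7 @ bar 8 tick 2 v(1,): A2->D4 leap 17st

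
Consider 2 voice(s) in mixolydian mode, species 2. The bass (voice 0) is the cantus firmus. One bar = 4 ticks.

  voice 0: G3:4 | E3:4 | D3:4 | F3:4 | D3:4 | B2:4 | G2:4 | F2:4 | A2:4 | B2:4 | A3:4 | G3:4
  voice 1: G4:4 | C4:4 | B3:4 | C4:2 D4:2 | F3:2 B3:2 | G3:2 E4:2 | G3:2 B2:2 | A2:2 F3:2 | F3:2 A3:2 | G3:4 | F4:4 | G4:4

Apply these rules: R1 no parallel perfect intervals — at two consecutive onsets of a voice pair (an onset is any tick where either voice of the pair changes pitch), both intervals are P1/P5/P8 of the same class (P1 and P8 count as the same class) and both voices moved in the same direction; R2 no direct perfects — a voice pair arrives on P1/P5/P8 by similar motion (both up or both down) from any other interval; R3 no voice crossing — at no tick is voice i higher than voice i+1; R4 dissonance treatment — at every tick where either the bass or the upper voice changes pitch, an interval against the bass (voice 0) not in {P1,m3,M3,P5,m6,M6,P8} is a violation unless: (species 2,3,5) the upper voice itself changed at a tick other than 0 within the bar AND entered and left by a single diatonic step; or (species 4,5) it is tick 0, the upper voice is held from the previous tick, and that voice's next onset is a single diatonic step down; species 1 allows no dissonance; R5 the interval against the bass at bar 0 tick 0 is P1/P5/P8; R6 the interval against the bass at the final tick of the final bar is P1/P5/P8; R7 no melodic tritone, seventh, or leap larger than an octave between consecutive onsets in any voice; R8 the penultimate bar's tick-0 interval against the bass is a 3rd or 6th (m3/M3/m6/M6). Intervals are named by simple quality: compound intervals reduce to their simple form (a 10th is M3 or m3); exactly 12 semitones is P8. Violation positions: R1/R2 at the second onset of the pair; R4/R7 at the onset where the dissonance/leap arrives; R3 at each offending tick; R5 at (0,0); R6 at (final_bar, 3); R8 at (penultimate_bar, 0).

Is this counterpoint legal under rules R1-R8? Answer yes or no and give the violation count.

No (6 violations)

bar 0: v0=G3 v1=G4 (P8)
bar 1: v0=E3 v1=C4 (m6)
bar 2: v0=D3 v1=B3 (M6)
bar 3: v0=F3 v1=C4 (P5)
bar 4: v0=D3 v1=F3 (m3)
bar 5: v0=B2 v1=G3 (m6)
bar 6: v0=G2 v1=G3 (P8)
bar 7: v0=F2 v1=A2 (M3)
bar 8: v0=A2 v1=F3 (m6)
bar 9: v0=B2 v1=G3 (m6)
bar 10: v0=A3 v1=F4 (m6)
bar 11: v0=G3 v1=G4 (P8)
  R2 @ bar3.0: D3/B3 M6 -> F3/C4 P5 similar
  R7 @ bar4.2: F3->B3 leap 6st
  R4 @ bar5.2: B2/E4 P4 untreated
  R2 @ bar6.0: B2/E4 P4 -> G2/G3 P8 similar
  R7 @ bar10.0: B2->A3 leap 10st
  R7 @ bar10.0: G3->F4 leap 10st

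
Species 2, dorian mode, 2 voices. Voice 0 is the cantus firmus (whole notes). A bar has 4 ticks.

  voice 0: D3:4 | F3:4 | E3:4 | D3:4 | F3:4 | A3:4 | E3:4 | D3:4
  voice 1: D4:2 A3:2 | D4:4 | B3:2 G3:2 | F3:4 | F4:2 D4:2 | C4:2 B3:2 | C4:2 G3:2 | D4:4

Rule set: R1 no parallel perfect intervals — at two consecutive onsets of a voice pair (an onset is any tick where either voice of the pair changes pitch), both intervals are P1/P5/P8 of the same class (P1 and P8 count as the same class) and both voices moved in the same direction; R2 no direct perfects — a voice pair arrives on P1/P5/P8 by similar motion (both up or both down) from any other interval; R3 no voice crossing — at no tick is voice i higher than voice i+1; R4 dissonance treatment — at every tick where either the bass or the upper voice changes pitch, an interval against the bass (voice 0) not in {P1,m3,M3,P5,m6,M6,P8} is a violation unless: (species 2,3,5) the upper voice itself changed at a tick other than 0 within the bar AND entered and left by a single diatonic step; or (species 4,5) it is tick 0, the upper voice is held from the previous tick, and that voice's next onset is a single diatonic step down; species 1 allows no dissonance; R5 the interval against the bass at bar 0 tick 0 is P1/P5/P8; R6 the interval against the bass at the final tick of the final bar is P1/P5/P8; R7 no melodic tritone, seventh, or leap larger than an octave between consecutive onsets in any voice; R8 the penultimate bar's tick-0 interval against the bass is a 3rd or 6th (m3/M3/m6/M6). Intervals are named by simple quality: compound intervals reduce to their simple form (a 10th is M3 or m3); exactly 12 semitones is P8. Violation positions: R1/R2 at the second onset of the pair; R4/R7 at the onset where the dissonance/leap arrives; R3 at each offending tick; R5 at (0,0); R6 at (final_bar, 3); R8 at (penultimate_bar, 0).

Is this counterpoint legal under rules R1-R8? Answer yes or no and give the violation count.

No (2 violations)

bar 0: v0=D3 v1=D4 (P8)
bar 1: v0=F3 v1=D4 (M6)
bar 2: v0=E3 v1=B3 (P5)
bar 3: v0=D3 v1=F3 (m3)
bar 4: v0=F3 v1=F4 (P8)
bar 5: v0=A3 v1=C4 (m3)
bar 6: v0=E3 v1=C4 (m6)
bar 7: v0=D3 v1=D4 (P8)
  R2 @ bar2.0: F3/D4 M6 -> E3/B3 P5 similar
  R2 @ bar4.0: D3/F3 m3 -> F3/F4 P8 similar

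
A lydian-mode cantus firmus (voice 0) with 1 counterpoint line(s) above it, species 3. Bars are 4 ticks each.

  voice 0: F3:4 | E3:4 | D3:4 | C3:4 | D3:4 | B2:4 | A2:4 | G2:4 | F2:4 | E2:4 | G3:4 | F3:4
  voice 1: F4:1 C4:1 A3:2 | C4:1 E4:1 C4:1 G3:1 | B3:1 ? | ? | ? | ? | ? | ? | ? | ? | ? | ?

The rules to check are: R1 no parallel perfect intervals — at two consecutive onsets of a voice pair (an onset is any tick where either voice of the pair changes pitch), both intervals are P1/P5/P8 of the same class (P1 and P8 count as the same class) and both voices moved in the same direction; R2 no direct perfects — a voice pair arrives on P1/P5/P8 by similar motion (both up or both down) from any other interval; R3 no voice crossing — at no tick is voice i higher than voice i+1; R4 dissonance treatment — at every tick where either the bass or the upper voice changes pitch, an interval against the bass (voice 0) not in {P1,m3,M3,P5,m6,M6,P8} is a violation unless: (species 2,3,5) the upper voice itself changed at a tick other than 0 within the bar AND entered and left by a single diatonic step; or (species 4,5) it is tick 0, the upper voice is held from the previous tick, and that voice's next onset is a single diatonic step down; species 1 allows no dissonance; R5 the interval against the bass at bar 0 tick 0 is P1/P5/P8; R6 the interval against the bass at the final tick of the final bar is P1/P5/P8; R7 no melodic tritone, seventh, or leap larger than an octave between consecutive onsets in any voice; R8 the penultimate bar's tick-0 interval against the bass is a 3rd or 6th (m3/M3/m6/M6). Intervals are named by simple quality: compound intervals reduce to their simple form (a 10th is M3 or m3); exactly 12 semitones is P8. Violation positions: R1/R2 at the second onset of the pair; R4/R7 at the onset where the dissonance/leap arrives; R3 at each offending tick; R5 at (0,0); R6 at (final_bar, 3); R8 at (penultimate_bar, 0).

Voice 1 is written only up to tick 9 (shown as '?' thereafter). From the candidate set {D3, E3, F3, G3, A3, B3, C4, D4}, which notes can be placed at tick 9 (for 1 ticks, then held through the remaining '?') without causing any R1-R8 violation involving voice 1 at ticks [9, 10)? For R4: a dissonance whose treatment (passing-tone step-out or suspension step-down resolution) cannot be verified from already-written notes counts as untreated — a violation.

{A3, B3, D3, D4}

D3: legal
E3: violates R4
F3: violates R7
G3: violates R4
A3: legal
B3: legal
C4: violates R4
D4: legal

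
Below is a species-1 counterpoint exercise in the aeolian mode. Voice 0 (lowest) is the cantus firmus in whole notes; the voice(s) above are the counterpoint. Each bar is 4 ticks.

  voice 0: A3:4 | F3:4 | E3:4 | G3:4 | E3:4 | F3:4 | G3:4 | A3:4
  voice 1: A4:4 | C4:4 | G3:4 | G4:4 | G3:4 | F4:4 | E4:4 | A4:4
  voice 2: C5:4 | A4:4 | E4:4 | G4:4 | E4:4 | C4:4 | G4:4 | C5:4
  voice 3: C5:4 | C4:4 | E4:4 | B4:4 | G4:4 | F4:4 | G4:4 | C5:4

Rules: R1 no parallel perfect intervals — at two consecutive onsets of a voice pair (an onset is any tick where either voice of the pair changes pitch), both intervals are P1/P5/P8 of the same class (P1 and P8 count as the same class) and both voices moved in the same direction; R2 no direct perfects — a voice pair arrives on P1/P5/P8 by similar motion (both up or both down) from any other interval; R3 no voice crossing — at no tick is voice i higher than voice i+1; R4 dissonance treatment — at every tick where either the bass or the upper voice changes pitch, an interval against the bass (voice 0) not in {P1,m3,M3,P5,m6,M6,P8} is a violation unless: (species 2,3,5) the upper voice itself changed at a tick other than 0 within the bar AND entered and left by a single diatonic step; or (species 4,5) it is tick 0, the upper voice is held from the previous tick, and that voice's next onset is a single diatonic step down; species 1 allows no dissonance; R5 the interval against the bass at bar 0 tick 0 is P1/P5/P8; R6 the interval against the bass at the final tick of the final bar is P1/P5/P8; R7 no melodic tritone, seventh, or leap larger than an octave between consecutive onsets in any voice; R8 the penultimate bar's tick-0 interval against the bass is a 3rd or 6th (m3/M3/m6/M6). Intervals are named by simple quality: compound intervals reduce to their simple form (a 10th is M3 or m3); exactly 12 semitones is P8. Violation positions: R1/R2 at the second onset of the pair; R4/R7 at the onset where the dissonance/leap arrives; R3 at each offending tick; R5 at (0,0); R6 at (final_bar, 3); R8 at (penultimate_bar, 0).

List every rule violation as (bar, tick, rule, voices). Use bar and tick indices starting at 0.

bar 0: v0=A3 v1=A4 v2=C5 v3=C5 downbeat m3
bar 1: v0=F3 v1=C4 v2=A4 v3=C4 downbeat P5
bar 2: v0=E3 v1=G3 v2=E4 v3=E4 downbeat P8
bar 3: v0=G3 v1=G4 v2=G4 v3=B4 downbeat M3
bar 4: v0=E3 v1=G3 v2=E4 v3=G4 downbeat m3
bar 5: v0=F3 v1=F4 v2=C4 v3=F4 downbeat P8
bar 6: v0=G3 v1=E4 v2=G4 v3=G4 downbeat P8
bar 7: v0=A3 v1=A4 v2=C5 v3=C5 downbeat m3
  -> R5 @ bar 0 tick 0 v(0, 2): opens on m3
  -> R5 @ bar 0 tick 0 v(0, 3): opens on m3
  -> R2 @ bar 1 tick 0 v(0, 1): A3/A4 P8 -> F3/C4 P5 similar
  -> R2 @ bar 1 tick 0 v(0, 3): A3/C5 m3 -> F3/C4 P5 similar
  -> R2 @ bar 1 tick 0 v(1, 3): A4/C5 m3 -> C4/C4 P1 similar
  -> R3 @ bar 1 tick 0 v(2, 3): A4 above C4
  -> R3 @ bar 1 tick 1 v(2, 3): A4 above C4
  -> R3 @ bar 1 tick 2 v(2, 3): A4 above C4
  -> R3 @ bar 1 tick 3 v(2, 3): A4 above C4
  -> R2 @ bar 2 tick 0 v(0, 2): F3/A4 M3 -> E3/E4 P8 similar
  -> R1 @ bar 3 tick 0 v(0, 2): E3/E4 P8 -> G3/G4 P8 similar
  -> R2 @ bar 3 tick 0 v(0, 1): E3/G3 m3 -> G3/G4 P8 similar
  -> R2 @ bar 3 tick 0 v(1, 2): G3/E4 M6 -> G4/G4 P1 similar
  -> R1 @ bar 4 tick 0 v(0, 2): G3/G4 P8 -> E3/E4 P8 similar
  -> R2 @ bar 4 tick 0 v(1, 3): G4/B4 M3 -> G3/G4 P8 similar
  -> R2 @ bar 5 tick 0 v(0, 1): E3/G3 m3 -> F3/F4 P8 similar
  -> R3 @ bar 5 tick 0 v(1, 2): F4 above C4
  -> R7 @ bar 5 tick 0 v(1,): G3->F4 leap 10st
  -> R3 @ bar 5 tick 1 v(1, 2): F4 above C4
  -> R3 @ bar 5 tick 2 v(1, 2): F4 above C4
  -> R3 @ bar 5 tick 3 v(1, 2): F4 above C4
  -> R1 @ bar 6 tick 0 v(0, 3): F3/F4 P8 -> G3/G4 P8 similar
  -> R2 @ bar 6 tick 0 v(0, 2): F3/C4 P5 -> G3/G4 P8 similar
  -> R2 @ bar 6 tick 0 v(2, 3): C4/F4 P4 -> G4/G4 P1 similar
  -> R8 @ bar 6 tick 0 v(0, 2): penult P8 not 3rd/6th
  -> R8 @ bar 6 tick 0 v(0, 3): penult P8 not 3rd/6th
  -> R1 @ bar 7 tick 0 v(2, 3): G4/G4 P1 -> C5/C5 P1 similar
  -> R2 @ bar 7 tick 0 v(0, 1): G3/E4 M6 -> A3/A4 P8 similar
  -> R6 @ bar 7 tick 3 v(0, 2): closes on m3
  -> R6 @ bar 7 tick 3 v(0, 3): closes on m3

(0, 0, R5, (0, 2))
(0, 0, R5, (0, 3))
(1, 0, R2, (0, 1))
(1, 0, R2, (0, 3))
(1, 0, R2, (1, 3))
(1, 0, R3, (2, 3))
(1, 1, R3, (2, 3))
(1, 2, R3, (2, 3))
(1, 3, R3, (2, 3))
(2, 0, R2, (0, 2))
(3, 0, R1, (0, 2))
(3, 0, R2, (0, 1))
(3, 0, R2, (1, 2))
(4, 0, R1, (0, 2))
(4, 0, R2, (1, 3))
(5, 0, R2, (0, 1))
(5, 0, R3, (1, 2))
(5, 0, R7, (1,))
(5, 1, R3, (1, 2))
(5, 2, R3, (1, 2))
(5, 3, R3, (1, 2))
(6, 0, R1, (0, 3))
(6, 0, R2, (0, 2))
(6, 0, R2, (2, 3))
(6, 0, R8, (0, 2))
(6, 0, R8, (0, 3))
(7, 0, R1, (2, 3))
(7, 0, R2, (0, 1))
(7, 3, R6, (0, 2))
(7, 3, R6, (0, 3))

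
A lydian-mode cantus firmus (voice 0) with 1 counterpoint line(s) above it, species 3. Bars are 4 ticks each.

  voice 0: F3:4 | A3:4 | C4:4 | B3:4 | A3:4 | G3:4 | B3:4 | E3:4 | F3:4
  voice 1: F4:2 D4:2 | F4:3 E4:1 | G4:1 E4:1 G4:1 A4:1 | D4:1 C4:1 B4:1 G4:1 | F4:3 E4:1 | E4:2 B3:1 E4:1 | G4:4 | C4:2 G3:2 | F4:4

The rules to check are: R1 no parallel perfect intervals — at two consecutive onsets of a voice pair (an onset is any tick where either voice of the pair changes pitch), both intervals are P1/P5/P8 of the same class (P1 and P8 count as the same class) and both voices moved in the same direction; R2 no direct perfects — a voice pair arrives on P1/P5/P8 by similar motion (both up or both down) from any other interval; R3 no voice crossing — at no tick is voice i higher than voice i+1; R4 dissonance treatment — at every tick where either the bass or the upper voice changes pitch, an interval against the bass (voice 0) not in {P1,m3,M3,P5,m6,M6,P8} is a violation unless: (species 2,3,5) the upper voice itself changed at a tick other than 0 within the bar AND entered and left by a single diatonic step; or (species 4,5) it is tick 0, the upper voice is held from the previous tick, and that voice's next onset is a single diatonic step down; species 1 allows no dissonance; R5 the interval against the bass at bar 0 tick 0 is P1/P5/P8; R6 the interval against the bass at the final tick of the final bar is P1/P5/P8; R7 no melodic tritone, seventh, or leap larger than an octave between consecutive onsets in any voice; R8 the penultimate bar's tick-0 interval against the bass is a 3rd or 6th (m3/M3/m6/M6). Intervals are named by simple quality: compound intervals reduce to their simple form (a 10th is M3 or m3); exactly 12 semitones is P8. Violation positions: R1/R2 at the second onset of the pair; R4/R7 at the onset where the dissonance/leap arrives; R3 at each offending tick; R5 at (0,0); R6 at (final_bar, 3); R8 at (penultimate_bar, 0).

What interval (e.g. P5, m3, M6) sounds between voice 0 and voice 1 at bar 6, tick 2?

m6

voice 0=B3 voice 1=G4 -> m6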